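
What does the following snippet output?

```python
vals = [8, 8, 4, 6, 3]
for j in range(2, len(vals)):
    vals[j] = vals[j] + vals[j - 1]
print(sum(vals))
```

j=2: vals[2] = 4+8 = 12 → [8, 8, 12, 6, 3]
j=3: vals[3] = 6+12 = 18 → [8, 8, 12, 18, 3]
j=4: vals[4] = 3+18 = 21 → [8, 8, 12, 18, 21]
sum = 67

67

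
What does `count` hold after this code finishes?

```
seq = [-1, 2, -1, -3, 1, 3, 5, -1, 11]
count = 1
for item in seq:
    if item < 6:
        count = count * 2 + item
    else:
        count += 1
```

206

item=-1: <6, count = 1*2+(-1) = 1
item=2: <6, count = 1*2+2 = 4
item=-1: <6, count = 4*2+(-1) = 7
item=-3: <6, count = 7*2+(-3) = 11
item=1: <6, count = 11*2+1 = 23
item=3: <6, count = 23*2+3 = 49
item=5: <6, count = 49*2+5 = 103
item=-1: <6, count = 103*2+(-1) = 205
item=11: not <6, count = 205+1 = 206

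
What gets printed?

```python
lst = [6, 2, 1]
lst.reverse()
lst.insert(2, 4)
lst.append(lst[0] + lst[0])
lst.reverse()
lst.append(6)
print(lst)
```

reverse → [1, 2, 6]
insert 4 at 2 → [1, 2, 4, 6]
append lst[0]+lst[0] = 1+1 = 2 → [1, 2, 4, 6, 2]
reverse → [2, 6, 4, 2, 1]
append 6 → [2, 6, 4, 2, 1, 6]

[2, 6, 4, 2, 1, 6]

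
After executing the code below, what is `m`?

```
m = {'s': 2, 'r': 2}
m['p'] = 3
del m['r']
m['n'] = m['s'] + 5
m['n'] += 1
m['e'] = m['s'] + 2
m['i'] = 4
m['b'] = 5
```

{'s': 2, 'p': 3, 'n': 8, 'e': 4, 'i': 4, 'b': 5}

m['p'] = 3 → {'s': 2, 'r': 2, 'p': 3}
del 'r' → {'s': 2, 'p': 3}
m['n'] = m['s']+5 = 7 → {'s': 2, 'p': 3, 'n': 7}
m['n'] = 7+1 = 8 → {'s': 2, 'p': 3, 'n': 8}
m['e'] = m['s']+2 = 4 → {'s': 2, 'p': 3, 'n': 8, 'e': 4}
m['i'] = 4 → {'s': 2, 'p': 3, 'n': 8, 'e': 4, 'i': 4}
m['b'] = 5 → {'s': 2, 'p': 3, 'n': 8, 'e': 4, 'i': 4, 'b': 5}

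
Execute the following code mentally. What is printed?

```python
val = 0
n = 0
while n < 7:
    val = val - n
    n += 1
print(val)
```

-21

n=0: val = 0-0 = 0
n=1: val = 0-1 = -1
n=2: val = (-1)-2 = -3
n=3: val = (-3)-3 = -6
n=4: val = (-6)-4 = -10
n=5: val = (-10)-5 = -15
n=6: val = (-15)-6 = -21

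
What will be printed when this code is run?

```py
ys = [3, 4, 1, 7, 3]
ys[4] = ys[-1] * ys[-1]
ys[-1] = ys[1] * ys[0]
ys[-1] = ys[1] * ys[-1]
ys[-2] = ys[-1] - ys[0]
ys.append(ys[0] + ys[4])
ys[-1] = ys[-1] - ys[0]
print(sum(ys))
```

149

ys[4] = ys[-1]*ys[-1] = 3*3 = 9 → [3, 4, 1, 7, 9]
ys[-1] = ys[1]*ys[0] = 4*3 = 12 → [3, 4, 1, 7, 12]
ys[-1] = ys[1]*ys[-1] = 4*12 = 48 → [3, 4, 1, 7, 48]
ys[-2] = ys[-1]-ys[0] = 48-3 = 45 → [3, 4, 1, 45, 48]
append ys[0]+ys[4] = 3+48 = 51 → [3, 4, 1, 45, 48, 51]
ys[-1] = ys[-1]-ys[0] = 51-3 = 48 → [3, 4, 1, 45, 48, 48]
sum = 149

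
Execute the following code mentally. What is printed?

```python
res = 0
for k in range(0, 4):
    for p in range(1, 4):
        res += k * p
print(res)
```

k=0,p=1: res = 0+0 = 0
k=0,p=2: res = 0+0 = 0
k=0,p=3: res = 0+0 = 0
k=1,p=1: res = 0+1 = 1
k=1,p=2: res = 1+2 = 3
k=1,p=3: res = 3+3 = 6
k=2,p=1: res = 6+2 = 8
k=2,p=2: res = 8+4 = 12
k=2,p=3: res = 12+6 = 18
k=3,p=1: res = 18+3 = 21
k=3,p=2: res = 21+6 = 27
k=3,p=3: res = 27+9 = 36

36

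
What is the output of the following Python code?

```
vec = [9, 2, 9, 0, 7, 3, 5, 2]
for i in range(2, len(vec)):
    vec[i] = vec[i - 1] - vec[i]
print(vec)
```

i=2: vec[2] = 2-9 = -7 → [9, 2, -7, 0, 7, 3, 5, 2]
i=3: vec[3] = (-7)-0 = -7 → [9, 2, -7, -7, 7, 3, 5, 2]
i=4: vec[4] = (-7)-7 = -14 → [9, 2, -7, -7, -14, 3, 5, 2]
i=5: vec[5] = (-14)-3 = -17 → [9, 2, -7, -7, -14, -17, 5, 2]
i=6: vec[6] = (-17)-5 = -22 → [9, 2, -7, -7, -14, -17, -22, 2]
i=7: vec[7] = (-22)-2 = -24 → [9, 2, -7, -7, -14, -17, -22, -24]

[9, 2, -7, -7, -14, -17, -22, -24]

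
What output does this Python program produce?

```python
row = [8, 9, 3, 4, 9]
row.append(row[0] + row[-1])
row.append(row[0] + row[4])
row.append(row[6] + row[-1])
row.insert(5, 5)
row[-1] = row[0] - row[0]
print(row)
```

[8, 9, 3, 4, 9, 5, 17, 17, 0]

append row[0]+row[-1] = 8+9 = 17 → [8, 9, 3, 4, 9, 17]
append row[0]+row[4] = 8+9 = 17 → [8, 9, 3, 4, 9, 17, 17]
append row[6]+row[-1] = 17+17 = 34 → [8, 9, 3, 4, 9, 17, 17, 34]
insert 5 at 5 → [8, 9, 3, 4, 9, 5, 17, 17, 34]
row[-1] = row[0]-row[0] = 8-8 = 0 → [8, 9, 3, 4, 9, 5, 17, 17, 0]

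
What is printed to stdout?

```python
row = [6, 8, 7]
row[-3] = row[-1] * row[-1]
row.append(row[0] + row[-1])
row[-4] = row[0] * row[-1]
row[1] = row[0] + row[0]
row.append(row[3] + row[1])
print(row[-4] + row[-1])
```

11032

row[-3] = row[-1]*row[-1] = 7*7 = 49 → [49, 8, 7]
append row[0]+row[-1] = 49+7 = 56 → [49, 8, 7, 56]
row[-4] = row[0]*row[-1] = 49*56 = 2744 → [2744, 8, 7, 56]
row[1] = row[0]+row[0] = 2744+2744 = 5488 → [2744, 5488, 7, 56]
append row[3]+row[1] = 56+5488 = 5544 → [2744, 5488, 7, 56, 5544]
row[-4]+row[-1] = 5488+5544 = 11032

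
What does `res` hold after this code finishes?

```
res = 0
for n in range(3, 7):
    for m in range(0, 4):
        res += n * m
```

108

n=3,m=0: res = 0+0 = 0
n=3,m=1: res = 0+3 = 3
n=3,m=2: res = 3+6 = 9
n=3,m=3: res = 9+9 = 18
n=4,m=0: res = 18+0 = 18
n=4,m=1: res = 18+4 = 22
n=4,m=2: res = 22+8 = 30
n=4,m=3: res = 30+12 = 42
n=5,m=0: res = 42+0 = 42
n=5,m=1: res = 42+5 = 47
n=5,m=2: res = 47+10 = 57
n=5,m=3: res = 57+15 = 72
n=6,m=0: res = 72+0 = 72
n=6,m=1: res = 72+6 = 78
n=6,m=2: res = 78+12 = 90
n=6,m=3: res = 90+18 = 108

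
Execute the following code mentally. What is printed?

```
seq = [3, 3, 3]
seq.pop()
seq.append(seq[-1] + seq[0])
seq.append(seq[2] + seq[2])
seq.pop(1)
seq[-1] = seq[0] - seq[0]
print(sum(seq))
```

9

pop() removes 3 → [3, 3]
append seq[-1]+seq[0] = 3+3 = 6 → [3, 3, 6]
append seq[2]+seq[2] = 6+6 = 12 → [3, 3, 6, 12]
pop(1) removes 3 → [3, 6, 12]
seq[-1] = seq[0]-seq[0] = 3-3 = 0 → [3, 6, 0]
sum = 9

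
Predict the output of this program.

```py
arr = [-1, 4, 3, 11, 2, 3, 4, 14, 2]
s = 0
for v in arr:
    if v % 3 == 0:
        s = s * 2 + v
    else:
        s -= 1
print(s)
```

v=-1: not %3==0, s = 0-1 = -1
v=4: not %3==0, s = (-1)-1 = -2
v=3: %3==0, s = (-2)*2+3 = -1
v=11: not %3==0, s = (-1)-1 = -2
v=2: not %3==0, s = (-2)-1 = -3
v=3: %3==0, s = (-3)*2+3 = -3
v=4: not %3==0, s = (-3)-1 = -4
v=14: not %3==0, s = (-4)-1 = -5
v=2: not %3==0, s = (-5)-1 = -6

-6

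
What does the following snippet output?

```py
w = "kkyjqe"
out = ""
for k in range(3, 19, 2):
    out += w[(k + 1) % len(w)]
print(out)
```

qkyqkyqk

k=3: add w[4]='q' → 'q'
k=5: add w[0]='k' → 'qk'
k=7: add w[2]='y' → 'qky'
k=9: add w[4]='q' → 'qkyq'
k=11: add w[0]='k' → 'qkyqk'
k=13: add w[2]='y' → 'qkyqky'
k=15: add w[4]='q' → 'qkyqkyq'
k=17: add w[0]='k' → 'qkyqkyqk'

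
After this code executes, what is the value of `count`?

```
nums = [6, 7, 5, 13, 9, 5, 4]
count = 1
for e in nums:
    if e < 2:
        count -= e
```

e=6: not <2
e=7: not <2
e=5: not <2
e=13: not <2
e=9: not <2
e=5: not <2
e=4: not <2

1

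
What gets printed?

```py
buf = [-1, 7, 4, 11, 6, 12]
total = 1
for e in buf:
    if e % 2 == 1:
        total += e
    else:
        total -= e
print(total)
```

e=-1: odd, total = 1+(-1) = 0
e=7: odd, total = 0+7 = 7
e=4: not odd, total = 7-4 = 3
e=11: odd, total = 3+11 = 14
e=6: not odd, total = 14-6 = 8
e=12: not odd, total = 8-12 = -4

-4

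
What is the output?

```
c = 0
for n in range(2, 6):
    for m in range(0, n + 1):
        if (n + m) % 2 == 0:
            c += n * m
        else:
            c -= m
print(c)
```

72

n=2,m=0: even sum, c = 0+0 = 0
n=2,m=1: odd sum, c = 0-1 = -1
n=2,m=2: even sum, c = (-1)+4 = 3
n=3,m=0: odd sum, c = 3-0 = 3
n=3,m=1: even sum, c = 3+3 = 6
n=3,m=2: odd sum, c = 6-2 = 4
n=3,m=3: even sum, c = 4+9 = 13
n=4,m=0: even sum, c = 13+0 = 13
n=4,m=1: odd sum, c = 13-1 = 12
n=4,m=2: even sum, c = 12+8 = 20
n=4,m=3: odd sum, c = 20-3 = 17
n=4,m=4: even sum, c = 17+16 = 33
n=5,m=0: odd sum, c = 33-0 = 33
n=5,m=1: even sum, c = 33+5 = 38
n=5,m=2: odd sum, c = 38-2 = 36
n=5,m=3: even sum, c = 36+15 = 51
n=5,m=4: odd sum, c = 51-4 = 47
n=5,m=5: even sum, c = 47+25 = 72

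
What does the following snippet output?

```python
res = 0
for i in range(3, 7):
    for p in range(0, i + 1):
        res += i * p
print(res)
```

259

i=3,p=0: res = 0+0 = 0
i=3,p=1: res = 0+3 = 3
i=3,p=2: res = 3+6 = 9
i=3,p=3: res = 9+9 = 18
i=4,p=0: res = 18+0 = 18
i=4,p=1: res = 18+4 = 22
i=4,p=2: res = 22+8 = 30
i=4,p=3: res = 30+12 = 42
i=4,p=4: res = 42+16 = 58
i=5,p=0: res = 58+0 = 58
i=5,p=1: res = 58+5 = 63
i=5,p=2: res = 63+10 = 73
i=5,p=3: res = 73+15 = 88
i=5,p=4: res = 88+20 = 108
i=5,p=5: res = 108+25 = 133
i=6,p=0: res = 133+0 = 133
i=6,p=1: res = 133+6 = 139
i=6,p=2: res = 139+12 = 151
i=6,p=3: res = 151+18 = 169
i=6,p=4: res = 169+24 = 193
i=6,p=5: res = 193+30 = 223
i=6,p=6: res = 223+36 = 259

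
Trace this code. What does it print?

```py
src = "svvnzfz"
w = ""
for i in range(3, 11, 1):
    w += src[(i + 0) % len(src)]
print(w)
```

i=3: add src[3]='n' → 'n'
i=4: add src[4]='z' → 'nz'
i=5: add src[5]='f' → 'nzf'
i=6: add src[6]='z' → 'nzfz'
i=7: add src[0]='s' → 'nzfzs'
i=8: add src[1]='v' → 'nzfzsv'
i=9: add src[2]='v' → 'nzfzsvv'
i=10: add src[3]='n' → 'nzfzsvvn'

nzfzsvvn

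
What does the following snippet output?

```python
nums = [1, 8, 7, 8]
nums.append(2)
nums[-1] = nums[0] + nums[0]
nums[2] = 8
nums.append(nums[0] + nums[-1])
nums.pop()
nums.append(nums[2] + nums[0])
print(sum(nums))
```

append 2 → [1, 8, 7, 8, 2]
nums[-1] = nums[0]+nums[0] = 1+1 = 2 → [1, 8, 7, 8, 2]
nums[2] = 8 → [1, 8, 8, 8, 2]
append nums[0]+nums[-1] = 1+2 = 3 → [1, 8, 8, 8, 2, 3]
pop() removes 3 → [1, 8, 8, 8, 2]
append nums[2]+nums[0] = 8+1 = 9 → [1, 8, 8, 8, 2, 9]
sum = 36

36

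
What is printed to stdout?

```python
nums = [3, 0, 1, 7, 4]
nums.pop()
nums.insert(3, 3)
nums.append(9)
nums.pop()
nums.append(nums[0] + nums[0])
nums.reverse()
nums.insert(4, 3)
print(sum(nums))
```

23

pop() removes 4 → [3, 0, 1, 7]
insert 3 at 3 → [3, 0, 1, 3, 7]
append 9 → [3, 0, 1, 3, 7, 9]
pop() removes 9 → [3, 0, 1, 3, 7]
append nums[0]+nums[0] = 3+3 = 6 → [3, 0, 1, 3, 7, 6]
reverse → [6, 7, 3, 1, 0, 3]
insert 3 at 4 → [6, 7, 3, 1, 3, 0, 3]
sum = 23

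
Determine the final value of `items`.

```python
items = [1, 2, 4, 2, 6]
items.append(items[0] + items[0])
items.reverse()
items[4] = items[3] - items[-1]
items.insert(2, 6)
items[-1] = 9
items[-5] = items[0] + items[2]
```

[2, 6, 8, 2, 4, 3, 9]

append items[0]+items[0] = 1+1 = 2 → [1, 2, 4, 2, 6, 2]
reverse → [2, 6, 2, 4, 2, 1]
items[4] = items[3]-items[-1] = 4-1 = 3 → [2, 6, 2, 4, 3, 1]
insert 6 at 2 → [2, 6, 6, 2, 4, 3, 1]
items[-1] = 9 → [2, 6, 6, 2, 4, 3, 9]
items[-5] = items[0]+items[2] = 2+6 = 8 → [2, 6, 8, 2, 4, 3, 9]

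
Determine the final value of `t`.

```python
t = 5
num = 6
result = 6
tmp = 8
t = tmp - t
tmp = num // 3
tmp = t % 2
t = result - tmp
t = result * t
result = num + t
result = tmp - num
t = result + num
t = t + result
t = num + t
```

t = 8-5 = 3
tmp = 6//3 = 2
tmp = 3%2 = 1
t = 6-1 = 5
t = 6*5 = 30
result = 6+30 = 36
result = 1-6 = -5
t = (-5)+6 = 1
t = 1+(-5) = -4
t = 6+(-4) = 2

2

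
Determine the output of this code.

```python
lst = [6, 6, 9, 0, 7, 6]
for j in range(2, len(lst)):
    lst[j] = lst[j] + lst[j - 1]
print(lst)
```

j=2: lst[2] = 9+6 = 15 → [6, 6, 15, 0, 7, 6]
j=3: lst[3] = 0+15 = 15 → [6, 6, 15, 15, 7, 6]
j=4: lst[4] = 7+15 = 22 → [6, 6, 15, 15, 22, 6]
j=5: lst[5] = 6+22 = 28 → [6, 6, 15, 15, 22, 28]

[6, 6, 15, 15, 22, 28]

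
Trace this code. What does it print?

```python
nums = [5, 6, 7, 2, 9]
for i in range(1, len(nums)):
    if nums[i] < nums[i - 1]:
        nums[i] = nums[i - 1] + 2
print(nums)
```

i=1: 6>=5, unchanged → [5, 6, 7, 2, 9]
i=2: 7>=6, unchanged → [5, 6, 7, 2, 9]
i=3: 2<7, nums[3] = 7+2 = 9 → [5, 6, 7, 9, 9]
i=4: 9>=9, unchanged → [5, 6, 7, 9, 9]

[5, 6, 7, 9, 9]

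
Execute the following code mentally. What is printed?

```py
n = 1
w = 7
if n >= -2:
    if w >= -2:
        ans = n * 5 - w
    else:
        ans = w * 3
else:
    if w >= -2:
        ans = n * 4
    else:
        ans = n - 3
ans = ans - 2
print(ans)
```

n=1, w=7
n >= -2 is True; w >= -2 is True
→ ans = n * 5 - w = -2
ans = (-2)-2 = -4

-4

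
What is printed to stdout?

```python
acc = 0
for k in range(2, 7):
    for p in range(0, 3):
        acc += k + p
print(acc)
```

75

k=2,p=0: acc = 0+2 = 2
k=2,p=1: acc = 2+3 = 5
k=2,p=2: acc = 5+4 = 9
k=3,p=0: acc = 9+3 = 12
k=3,p=1: acc = 12+4 = 16
k=3,p=2: acc = 16+5 = 21
k=4,p=0: acc = 21+4 = 25
k=4,p=1: acc = 25+5 = 30
k=4,p=2: acc = 30+6 = 36
k=5,p=0: acc = 36+5 = 41
k=5,p=1: acc = 41+6 = 47
k=5,p=2: acc = 47+7 = 54
k=6,p=0: acc = 54+6 = 60
k=6,p=1: acc = 60+7 = 67
k=6,p=2: acc = 67+8 = 75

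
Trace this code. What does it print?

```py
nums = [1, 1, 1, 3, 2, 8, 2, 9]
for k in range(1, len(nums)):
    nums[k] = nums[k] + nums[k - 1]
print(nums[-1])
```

k=1: nums[1] = 1+1 = 2 → [1, 2, 1, 3, 2, 8, 2, 9]
k=2: nums[2] = 1+2 = 3 → [1, 2, 3, 3, 2, 8, 2, 9]
k=3: nums[3] = 3+3 = 6 → [1, 2, 3, 6, 2, 8, 2, 9]
k=4: nums[4] = 2+6 = 8 → [1, 2, 3, 6, 8, 8, 2, 9]
k=5: nums[5] = 8+8 = 16 → [1, 2, 3, 6, 8, 16, 2, 9]
k=6: nums[6] = 2+16 = 18 → [1, 2, 3, 6, 8, 16, 18, 9]
k=7: nums[7] = 9+18 = 27 → [1, 2, 3, 6, 8, 16, 18, 27]

27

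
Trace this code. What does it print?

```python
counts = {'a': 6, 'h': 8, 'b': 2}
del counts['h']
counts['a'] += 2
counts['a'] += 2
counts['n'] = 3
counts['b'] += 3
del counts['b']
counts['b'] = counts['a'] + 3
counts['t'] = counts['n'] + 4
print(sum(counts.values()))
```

33

del 'h' → {'a': 6, 'b': 2}
counts['a'] = 6+2 = 8 → {'a': 8, 'b': 2}
counts['a'] = 8+2 = 10 → {'a': 10, 'b': 2}
counts['n'] = 3 → {'a': 10, 'b': 2, 'n': 3}
counts['b'] = 2+3 = 5 → {'a': 10, 'b': 5, 'n': 3}
del 'b' → {'a': 10, 'n': 3}
counts['b'] = counts['a']+3 = 13 → {'a': 10, 'n': 3, 'b': 13}
counts['t'] = counts['n']+4 = 7 → {'a': 10, 'n': 3, 'b': 13, 't': 7}
sum of values = 33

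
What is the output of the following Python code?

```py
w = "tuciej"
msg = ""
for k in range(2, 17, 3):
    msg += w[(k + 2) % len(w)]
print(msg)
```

eueue

k=2: add w[4]='e' → 'e'
k=5: add w[1]='u' → 'eu'
k=8: add w[4]='e' → 'eue'
k=11: add w[1]='u' → 'eueu'
k=14: add w[4]='e' → 'eueue'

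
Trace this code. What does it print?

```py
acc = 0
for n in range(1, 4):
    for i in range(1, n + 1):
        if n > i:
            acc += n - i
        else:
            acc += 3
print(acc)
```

13

n=1,i=1: not 1>1, acc = 0+3 = 3
n=2,i=1: 2>1, acc = 3+1 = 4
n=2,i=2: not 2>2, acc = 4+3 = 7
n=3,i=1: 3>1, acc = 7+2 = 9
n=3,i=2: 3>2, acc = 9+1 = 10
n=3,i=3: not 3>3, acc = 10+3 = 13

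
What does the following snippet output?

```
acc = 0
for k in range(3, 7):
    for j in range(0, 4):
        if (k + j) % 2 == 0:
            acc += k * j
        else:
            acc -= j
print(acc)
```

40

k=3,j=0: odd sum, acc = 0-0 = 0
k=3,j=1: even sum, acc = 0+3 = 3
k=3,j=2: odd sum, acc = 3-2 = 1
k=3,j=3: even sum, acc = 1+9 = 10
k=4,j=0: even sum, acc = 10+0 = 10
k=4,j=1: odd sum, acc = 10-1 = 9
k=4,j=2: even sum, acc = 9+8 = 17
k=4,j=3: odd sum, acc = 17-3 = 14
k=5,j=0: odd sum, acc = 14-0 = 14
k=5,j=1: even sum, acc = 14+5 = 19
k=5,j=2: odd sum, acc = 19-2 = 17
k=5,j=3: even sum, acc = 17+15 = 32
k=6,j=0: even sum, acc = 32+0 = 32
k=6,j=1: odd sum, acc = 32-1 = 31
k=6,j=2: even sum, acc = 31+12 = 43
k=6,j=3: odd sum, acc = 43-3 = 40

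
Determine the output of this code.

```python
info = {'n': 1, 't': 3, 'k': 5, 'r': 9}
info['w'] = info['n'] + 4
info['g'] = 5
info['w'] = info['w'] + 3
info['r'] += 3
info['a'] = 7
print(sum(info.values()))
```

41

info['w'] = info['n']+4 = 5 → {'n': 1, 't': 3, 'k': 5, 'r': 9, 'w': 5}
info['g'] = 5 → {'n': 1, 't': 3, 'k': 5, 'r': 9, 'w': 5, 'g': 5}
info['w'] = info['w']+3 = 8 → {'n': 1, 't': 3, 'k': 5, 'r': 9, 'w': 8, 'g': 5}
info['r'] = 9+3 = 12 → {'n': 1, 't': 3, 'k': 5, 'r': 12, 'w': 8, 'g': 5}
info['a'] = 7 → {'n': 1, 't': 3, 'k': 5, 'r': 12, 'w': 8, 'g': 5, 'a': 7}
sum of values = 41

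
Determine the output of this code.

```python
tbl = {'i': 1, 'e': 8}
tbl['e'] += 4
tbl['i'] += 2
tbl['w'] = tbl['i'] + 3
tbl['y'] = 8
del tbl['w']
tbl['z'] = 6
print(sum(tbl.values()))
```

tbl['e'] = 8+4 = 12 → {'i': 1, 'e': 12}
tbl['i'] = 1+2 = 3 → {'i': 3, 'e': 12}
tbl['w'] = tbl['i']+3 = 6 → {'i': 3, 'e': 12, 'w': 6}
tbl['y'] = 8 → {'i': 3, 'e': 12, 'w': 6, 'y': 8}
del 'w' → {'i': 3, 'e': 12, 'y': 8}
tbl['z'] = 6 → {'i': 3, 'e': 12, 'y': 8, 'z': 6}
sum of values = 29

29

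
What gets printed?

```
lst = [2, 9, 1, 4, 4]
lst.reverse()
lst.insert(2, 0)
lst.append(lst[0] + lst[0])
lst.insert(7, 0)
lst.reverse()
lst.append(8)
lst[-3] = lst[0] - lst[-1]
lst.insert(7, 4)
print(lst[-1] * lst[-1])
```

64

reverse → [4, 4, 1, 9, 2]
insert 0 at 2 → [4, 4, 0, 1, 9, 2]
append lst[0]+lst[0] = 4+4 = 8 → [4, 4, 0, 1, 9, 2, 8]
insert 0 at 7 → [4, 4, 0, 1, 9, 2, 8, 0]
reverse → [0, 8, 2, 9, 1, 0, 4, 4]
append 8 → [0, 8, 2, 9, 1, 0, 4, 4, 8]
lst[-3] = lst[0]-lst[-1] = 0-8 = -8 → [0, 8, 2, 9, 1, 0, -8, 4, 8]
insert 4 at 7 → [0, 8, 2, 9, 1, 0, -8, 4, 4, 8]
lst[-1]*lst[-1] = 8*8 = 64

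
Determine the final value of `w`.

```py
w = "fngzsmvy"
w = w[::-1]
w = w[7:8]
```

reverse → 'yvmszgnf'
slice [7:8] → 'f'

'f'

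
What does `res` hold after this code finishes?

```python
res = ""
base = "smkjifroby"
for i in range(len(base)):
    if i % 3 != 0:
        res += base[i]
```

'mkifob'

i=0: skip
i=1: add 'm' → 'm'
i=2: add 'k' → 'mk'
i=3: skip
i=4: add 'i' → 'mki'
i=5: add 'f' → 'mkif'
i=6: skip
i=7: add 'o' → 'mkifo'
i=8: add 'b' → 'mkifob'
i=9: skip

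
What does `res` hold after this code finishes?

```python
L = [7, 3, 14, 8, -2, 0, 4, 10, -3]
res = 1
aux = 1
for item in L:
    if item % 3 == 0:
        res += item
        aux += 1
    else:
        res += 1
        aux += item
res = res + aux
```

item=7: not %3==0, res = 1+1 = 2; aux=8
item=3: %3==0, res = 2+3 = 5; aux=9
item=14: not %3==0, res = 5+1 = 6; aux=23
item=8: not %3==0, res = 6+1 = 7; aux=31
item=-2: not %3==0, res = 7+1 = 8; aux=29
item=0: %3==0, res = 8+0 = 8; aux=30
item=4: not %3==0, res = 8+1 = 9; aux=34
item=10: not %3==0, res = 9+1 = 10; aux=44
item=-3: %3==0, res = 10+(-3) = 7; aux=45
res+aux = 7+45 = 52

52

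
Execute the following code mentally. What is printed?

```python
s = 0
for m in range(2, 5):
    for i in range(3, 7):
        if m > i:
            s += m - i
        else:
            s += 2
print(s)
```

23

m=2,i=3: not 2>3, s = 0+2 = 2
m=2,i=4: not 2>4, s = 2+2 = 4
m=2,i=5: not 2>5, s = 4+2 = 6
m=2,i=6: not 2>6, s = 6+2 = 8
m=3,i=3: not 3>3, s = 8+2 = 10
m=3,i=4: not 3>4, s = 10+2 = 12
m=3,i=5: not 3>5, s = 12+2 = 14
m=3,i=6: not 3>6, s = 14+2 = 16
m=4,i=3: 4>3, s = 16+1 = 17
m=4,i=4: not 4>4, s = 17+2 = 19
m=4,i=5: not 4>5, s = 19+2 = 21
m=4,i=6: not 4>6, s = 21+2 = 23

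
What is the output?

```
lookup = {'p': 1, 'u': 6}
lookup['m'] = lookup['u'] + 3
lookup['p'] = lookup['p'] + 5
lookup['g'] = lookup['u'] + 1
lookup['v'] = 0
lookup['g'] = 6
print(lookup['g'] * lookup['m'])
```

lookup['m'] = lookup['u']+3 = 9 → {'p': 1, 'u': 6, 'm': 9}
lookup['p'] = lookup['p']+5 = 6 → {'p': 6, 'u': 6, 'm': 9}
lookup['g'] = lookup['u']+1 = 7 → {'p': 6, 'u': 6, 'm': 9, 'g': 7}
lookup['v'] = 0 → {'p': 6, 'u': 6, 'm': 9, 'g': 7, 'v': 0}
lookup['g'] = 6 → {'p': 6, 'u': 6, 'm': 9, 'g': 6, 'v': 0}
lookup['g']*lookup['m'] = 6*9 = 54

54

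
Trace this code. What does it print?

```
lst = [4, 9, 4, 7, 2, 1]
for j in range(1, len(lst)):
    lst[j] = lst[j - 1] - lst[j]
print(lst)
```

[4, -5, -9, -16, -18, -19]

j=1: lst[1] = 4-9 = -5 → [4, -5, 4, 7, 2, 1]
j=2: lst[2] = (-5)-4 = -9 → [4, -5, -9, 7, 2, 1]
j=3: lst[3] = (-9)-7 = -16 → [4, -5, -9, -16, 2, 1]
j=4: lst[4] = (-16)-2 = -18 → [4, -5, -9, -16, -18, 1]
j=5: lst[5] = (-18)-1 = -19 → [4, -5, -9, -16, -18, -19]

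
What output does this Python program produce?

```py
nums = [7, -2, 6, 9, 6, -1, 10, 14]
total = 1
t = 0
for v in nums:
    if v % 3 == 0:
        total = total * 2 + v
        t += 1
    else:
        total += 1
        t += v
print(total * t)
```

v=7: not %3==0, total = 1+1 = 2; t=7
v=-2: not %3==0, total = 2+1 = 3; t=5
v=6: %3==0, total = 3*2+6 = 12; t=6
v=9: %3==0, total = 12*2+9 = 33; t=7
v=6: %3==0, total = 33*2+6 = 72; t=8
v=-1: not %3==0, total = 72+1 = 73; t=7
v=10: not %3==0, total = 73+1 = 74; t=17
v=14: not %3==0, total = 74+1 = 75; t=31
total*t = 75*31 = 2325

2325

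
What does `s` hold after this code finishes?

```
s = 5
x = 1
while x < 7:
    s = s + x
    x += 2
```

14

x=1: s = 5+1 = 6
x=3: s = 6+3 = 9
x=5: s = 9+5 = 14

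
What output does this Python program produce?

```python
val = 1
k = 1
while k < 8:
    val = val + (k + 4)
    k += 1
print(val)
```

k=1: val = 1+5 = 6
k=2: val = 6+6 = 12
k=3: val = 12+7 = 19
k=4: val = 19+8 = 27
k=5: val = 27+9 = 36
k=6: val = 36+10 = 46
k=7: val = 46+11 = 57

57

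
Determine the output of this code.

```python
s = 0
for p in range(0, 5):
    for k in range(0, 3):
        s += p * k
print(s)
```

p=0,k=0: s = 0+0 = 0
p=0,k=1: s = 0+0 = 0
p=0,k=2: s = 0+0 = 0
p=1,k=0: s = 0+0 = 0
p=1,k=1: s = 0+1 = 1
p=1,k=2: s = 1+2 = 3
p=2,k=0: s = 3+0 = 3
p=2,k=1: s = 3+2 = 5
p=2,k=2: s = 5+4 = 9
p=3,k=0: s = 9+0 = 9
p=3,k=1: s = 9+3 = 12
p=3,k=2: s = 12+6 = 18
p=4,k=0: s = 18+0 = 18
p=4,k=1: s = 18+4 = 22
p=4,k=2: s = 22+8 = 30

30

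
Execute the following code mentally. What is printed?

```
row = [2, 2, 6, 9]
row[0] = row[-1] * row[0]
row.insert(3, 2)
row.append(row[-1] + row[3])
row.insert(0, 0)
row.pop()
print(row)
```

[0, 18, 2, 6, 2, 9]

row[0] = row[-1]*row[0] = 9*2 = 18 → [18, 2, 6, 9]
insert 2 at 3 → [18, 2, 6, 2, 9]
append row[-1]+row[3] = 9+2 = 11 → [18, 2, 6, 2, 9, 11]
insert 0 at 0 → [0, 18, 2, 6, 2, 9, 11]
pop() removes 11 → [0, 18, 2, 6, 2, 9]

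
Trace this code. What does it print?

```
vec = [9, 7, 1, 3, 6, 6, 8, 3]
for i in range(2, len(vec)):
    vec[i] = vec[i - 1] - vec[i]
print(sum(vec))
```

i=2: vec[2] = 7-1 = 6 → [9, 7, 6, 3, 6, 6, 8, 3]
i=3: vec[3] = 6-3 = 3 → [9, 7, 6, 3, 6, 6, 8, 3]
i=4: vec[4] = 3-6 = -3 → [9, 7, 6, 3, -3, 6, 8, 3]
i=5: vec[5] = (-3)-6 = -9 → [9, 7, 6, 3, -3, -9, 8, 3]
i=6: vec[6] = (-9)-8 = -17 → [9, 7, 6, 3, -3, -9, -17, 3]
i=7: vec[7] = (-17)-3 = -20 → [9, 7, 6, 3, -3, -9, -17, -20]
sum = -24

-24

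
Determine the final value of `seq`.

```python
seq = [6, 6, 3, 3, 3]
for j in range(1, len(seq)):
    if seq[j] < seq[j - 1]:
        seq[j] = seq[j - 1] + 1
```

j=1: 6>=6, unchanged → [6, 6, 3, 3, 3]
j=2: 3<6, seq[2] = 6+1 = 7 → [6, 6, 7, 3, 3]
j=3: 3<7, seq[3] = 7+1 = 8 → [6, 6, 7, 8, 3]
j=4: 3<8, seq[4] = 8+1 = 9 → [6, 6, 7, 8, 9]

[6, 6, 7, 8, 9]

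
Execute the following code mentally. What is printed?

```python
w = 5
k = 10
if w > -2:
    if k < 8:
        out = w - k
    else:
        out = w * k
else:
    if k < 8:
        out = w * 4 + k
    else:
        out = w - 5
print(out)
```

50

w=5, k=10
w > -2 is True; k < 8 is False
→ out = w * k = 50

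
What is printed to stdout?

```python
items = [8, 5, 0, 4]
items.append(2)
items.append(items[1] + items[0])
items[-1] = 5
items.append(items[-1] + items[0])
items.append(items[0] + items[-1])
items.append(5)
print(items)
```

append 2 → [8, 5, 0, 4, 2]
append items[1]+items[0] = 5+8 = 13 → [8, 5, 0, 4, 2, 13]
items[-1] = 5 → [8, 5, 0, 4, 2, 5]
append items[-1]+items[0] = 5+8 = 13 → [8, 5, 0, 4, 2, 5, 13]
append items[0]+items[-1] = 8+13 = 21 → [8, 5, 0, 4, 2, 5, 13, 21]
append 5 → [8, 5, 0, 4, 2, 5, 13, 21, 5]

[8, 5, 0, 4, 2, 5, 13, 21, 5]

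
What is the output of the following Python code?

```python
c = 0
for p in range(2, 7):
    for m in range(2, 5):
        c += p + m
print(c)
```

105

p=2,m=2: c = 0+4 = 4
p=2,m=3: c = 4+5 = 9
p=2,m=4: c = 9+6 = 15
p=3,m=2: c = 15+5 = 20
p=3,m=3: c = 20+6 = 26
p=3,m=4: c = 26+7 = 33
p=4,m=2: c = 33+6 = 39
p=4,m=3: c = 39+7 = 46
p=4,m=4: c = 46+8 = 54
p=5,m=2: c = 54+7 = 61
p=5,m=3: c = 61+8 = 69
p=5,m=4: c = 69+9 = 78
p=6,m=2: c = 78+8 = 86
p=6,m=3: c = 86+9 = 95
p=6,m=4: c = 95+10 = 105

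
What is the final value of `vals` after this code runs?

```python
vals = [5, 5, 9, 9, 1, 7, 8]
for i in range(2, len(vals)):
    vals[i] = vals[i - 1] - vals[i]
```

[5, 5, -4, -13, -14, -21, -29]

i=2: vals[2] = 5-9 = -4 → [5, 5, -4, 9, 1, 7, 8]
i=3: vals[3] = (-4)-9 = -13 → [5, 5, -4, -13, 1, 7, 8]
i=4: vals[4] = (-13)-1 = -14 → [5, 5, -4, -13, -14, 7, 8]
i=5: vals[5] = (-14)-7 = -21 → [5, 5, -4, -13, -14, -21, 8]
i=6: vals[6] = (-21)-8 = -29 → [5, 5, -4, -13, -14, -21, -29]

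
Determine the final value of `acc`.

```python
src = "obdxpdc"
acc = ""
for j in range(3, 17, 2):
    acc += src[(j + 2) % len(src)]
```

j=3: add src[5]='d' → 'd'
j=5: add src[0]='o' → 'do'
j=7: add src[2]='d' → 'dod'
j=9: add src[4]='p' → 'dodp'
j=11: add src[6]='c' → 'dodpc'
j=13: add src[1]='b' → 'dodpcb'
j=15: add src[3]='x' → 'dodpcbx'

'dodpcbx'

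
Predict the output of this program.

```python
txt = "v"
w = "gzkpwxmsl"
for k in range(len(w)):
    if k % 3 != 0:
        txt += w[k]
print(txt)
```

k=0: skip
k=1: add 'z' → 'vz'
k=2: add 'k' → 'vzk'
k=3: skip
k=4: add 'w' → 'vzkw'
k=5: add 'x' → 'vzkwx'
k=6: skip
k=7: add 's' → 'vzkwxs'
k=8: add 'l' → 'vzkwxsl'

vzkwxsl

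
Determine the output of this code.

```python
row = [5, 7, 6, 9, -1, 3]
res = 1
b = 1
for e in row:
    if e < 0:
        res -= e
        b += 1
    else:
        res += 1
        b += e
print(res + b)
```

39

e=5: not <0, res = 1+1 = 2; b=6
e=7: not <0, res = 2+1 = 3; b=13
e=6: not <0, res = 3+1 = 4; b=19
e=9: not <0, res = 4+1 = 5; b=28
e=-1: <0, res = 5-(-1) = 6; b=29
e=3: not <0, res = 6+1 = 7; b=32
res+b = 7+32 = 39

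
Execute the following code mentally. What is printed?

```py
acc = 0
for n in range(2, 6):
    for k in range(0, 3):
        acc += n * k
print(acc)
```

n=2,k=0: acc = 0+0 = 0
n=2,k=1: acc = 0+2 = 2
n=2,k=2: acc = 2+4 = 6
n=3,k=0: acc = 6+0 = 6
n=3,k=1: acc = 6+3 = 9
n=3,k=2: acc = 9+6 = 15
n=4,k=0: acc = 15+0 = 15
n=4,k=1: acc = 15+4 = 19
n=4,k=2: acc = 19+8 = 27
n=5,k=0: acc = 27+0 = 27
n=5,k=1: acc = 27+5 = 32
n=5,k=2: acc = 32+10 = 42

42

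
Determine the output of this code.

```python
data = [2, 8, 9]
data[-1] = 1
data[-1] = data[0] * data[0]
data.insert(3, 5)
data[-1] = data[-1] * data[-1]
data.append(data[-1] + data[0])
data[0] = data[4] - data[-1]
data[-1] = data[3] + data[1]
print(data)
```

[0, 8, 4, 25, 33]

data[-1] = 1 → [2, 8, 1]
data[-1] = data[0]*data[0] = 2*2 = 4 → [2, 8, 4]
insert 5 at 3 → [2, 8, 4, 5]
data[-1] = data[-1]*data[-1] = 5*5 = 25 → [2, 8, 4, 25]
append data[-1]+data[0] = 25+2 = 27 → [2, 8, 4, 25, 27]
data[0] = data[4]-data[-1] = 27-27 = 0 → [0, 8, 4, 25, 27]
data[-1] = data[3]+data[1] = 25+8 = 33 → [0, 8, 4, 25, 33]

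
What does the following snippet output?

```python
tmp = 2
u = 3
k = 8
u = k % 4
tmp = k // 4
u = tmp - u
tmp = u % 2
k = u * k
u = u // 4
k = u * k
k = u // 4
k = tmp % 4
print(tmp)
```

0

u = 8%4 = 0
tmp = 8//4 = 2
u = 2-0 = 2
tmp = 2%2 = 0
k = 2*8 = 16
u = 2//4 = 0
k = 0*16 = 0
k = 0//4 = 0
k = 0%4 = 0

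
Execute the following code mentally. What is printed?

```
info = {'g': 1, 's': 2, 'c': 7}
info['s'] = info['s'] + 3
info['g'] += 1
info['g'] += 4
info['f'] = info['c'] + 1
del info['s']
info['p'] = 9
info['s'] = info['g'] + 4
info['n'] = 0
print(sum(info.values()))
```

info['s'] = info['s']+3 = 5 → {'g': 1, 's': 5, 'c': 7}
info['g'] = 1+1 = 2 → {'g': 2, 's': 5, 'c': 7}
info['g'] = 2+4 = 6 → {'g': 6, 's': 5, 'c': 7}
info['f'] = info['c']+1 = 8 → {'g': 6, 's': 5, 'c': 7, 'f': 8}
del 's' → {'g': 6, 'c': 7, 'f': 8}
info['p'] = 9 → {'g': 6, 'c': 7, 'f': 8, 'p': 9}
info['s'] = info['g']+4 = 10 → {'g': 6, 'c': 7, 'f': 8, 'p': 9, 's': 10}
info['n'] = 0 → {'g': 6, 'c': 7, 'f': 8, 'p': 9, 's': 10, 'n': 0}
sum of values = 40

40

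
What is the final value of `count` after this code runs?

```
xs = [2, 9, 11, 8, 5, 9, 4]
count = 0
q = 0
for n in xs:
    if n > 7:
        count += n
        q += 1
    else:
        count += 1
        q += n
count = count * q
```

600

n=2: not >7, count = 0+1 = 1; q=2
n=9: >7, count = 1+9 = 10; q=3
n=11: >7, count = 10+11 = 21; q=4
n=8: >7, count = 21+8 = 29; q=5
n=5: not >7, count = 29+1 = 30; q=10
n=9: >7, count = 30+9 = 39; q=11
n=4: not >7, count = 39+1 = 40; q=15
count*q = 40*15 = 600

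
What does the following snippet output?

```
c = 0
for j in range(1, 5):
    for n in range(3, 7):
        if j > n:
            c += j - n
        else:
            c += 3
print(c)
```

46

j=1,n=3: not 1>3, c = 0+3 = 3
j=1,n=4: not 1>4, c = 3+3 = 6
j=1,n=5: not 1>5, c = 6+3 = 9
j=1,n=6: not 1>6, c = 9+3 = 12
j=2,n=3: not 2>3, c = 12+3 = 15
j=2,n=4: not 2>4, c = 15+3 = 18
j=2,n=5: not 2>5, c = 18+3 = 21
j=2,n=6: not 2>6, c = 21+3 = 24
j=3,n=3: not 3>3, c = 24+3 = 27
j=3,n=4: not 3>4, c = 27+3 = 30
j=3,n=5: not 3>5, c = 30+3 = 33
j=3,n=6: not 3>6, c = 33+3 = 36
j=4,n=3: 4>3, c = 36+1 = 37
j=4,n=4: not 4>4, c = 37+3 = 40
j=4,n=5: not 4>5, c = 40+3 = 43
j=4,n=6: not 4>6, c = 43+3 = 46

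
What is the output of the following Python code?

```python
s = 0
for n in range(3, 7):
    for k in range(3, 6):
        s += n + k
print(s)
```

n=3,k=3: s = 0+6 = 6
n=3,k=4: s = 6+7 = 13
n=3,k=5: s = 13+8 = 21
n=4,k=3: s = 21+7 = 28
n=4,k=4: s = 28+8 = 36
n=4,k=5: s = 36+9 = 45
n=5,k=3: s = 45+8 = 53
n=5,k=4: s = 53+9 = 62
n=5,k=5: s = 62+10 = 72
n=6,k=3: s = 72+9 = 81
n=6,k=4: s = 81+10 = 91
n=6,k=5: s = 91+11 = 102

102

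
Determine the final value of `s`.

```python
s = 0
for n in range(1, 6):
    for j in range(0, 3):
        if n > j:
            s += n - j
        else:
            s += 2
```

37

n=1,j=0: 1>0, s = 0+1 = 1
n=1,j=1: not 1>1, s = 1+2 = 3
n=1,j=2: not 1>2, s = 3+2 = 5
n=2,j=0: 2>0, s = 5+2 = 7
n=2,j=1: 2>1, s = 7+1 = 8
n=2,j=2: not 2>2, s = 8+2 = 10
n=3,j=0: 3>0, s = 10+3 = 13
n=3,j=1: 3>1, s = 13+2 = 15
n=3,j=2: 3>2, s = 15+1 = 16
n=4,j=0: 4>0, s = 16+4 = 20
n=4,j=1: 4>1, s = 20+3 = 23
n=4,j=2: 4>2, s = 23+2 = 25
n=5,j=0: 5>0, s = 25+5 = 30
n=5,j=1: 5>1, s = 30+4 = 34
n=5,j=2: 5>2, s = 34+3 = 37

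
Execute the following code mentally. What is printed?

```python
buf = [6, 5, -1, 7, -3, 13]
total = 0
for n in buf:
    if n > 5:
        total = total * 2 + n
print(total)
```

n=6: >5, total = 0*2+6 = 6
n=5: not >5
n=-1: not >5
n=7: >5, total = 6*2+7 = 19
n=-3: not >5
n=13: >5, total = 19*2+13 = 51

51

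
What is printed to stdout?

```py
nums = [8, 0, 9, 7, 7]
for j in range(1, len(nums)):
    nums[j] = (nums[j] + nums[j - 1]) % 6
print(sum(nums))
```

16

j=1: nums[1] = (0+8)%6 = 2 → [8, 2, 9, 7, 7]
j=2: nums[2] = (9+2)%6 = 5 → [8, 2, 5, 7, 7]
j=3: nums[3] = (7+5)%6 = 0 → [8, 2, 5, 0, 7]
j=4: nums[4] = (7+0)%6 = 1 → [8, 2, 5, 0, 1]
sum = 16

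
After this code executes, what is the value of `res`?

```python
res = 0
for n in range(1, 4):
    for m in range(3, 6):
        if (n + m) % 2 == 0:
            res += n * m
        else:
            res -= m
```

n=1,m=3: even sum, res = 0+3 = 3
n=1,m=4: odd sum, res = 3-4 = -1
n=1,m=5: even sum, res = (-1)+5 = 4
n=2,m=3: odd sum, res = 4-3 = 1
n=2,m=4: even sum, res = 1+8 = 9
n=2,m=5: odd sum, res = 9-5 = 4
n=3,m=3: even sum, res = 4+9 = 13
n=3,m=4: odd sum, res = 13-4 = 9
n=3,m=5: even sum, res = 9+15 = 24

24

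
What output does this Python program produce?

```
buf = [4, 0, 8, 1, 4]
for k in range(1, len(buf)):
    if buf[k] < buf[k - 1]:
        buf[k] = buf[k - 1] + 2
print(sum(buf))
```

k=1: 0<4, buf[1] = 4+2 = 6 → [4, 6, 8, 1, 4]
k=2: 8>=6, unchanged → [4, 6, 8, 1, 4]
k=3: 1<8, buf[3] = 8+2 = 10 → [4, 6, 8, 10, 4]
k=4: 4<10, buf[4] = 10+2 = 12 → [4, 6, 8, 10, 12]
sum = 40

40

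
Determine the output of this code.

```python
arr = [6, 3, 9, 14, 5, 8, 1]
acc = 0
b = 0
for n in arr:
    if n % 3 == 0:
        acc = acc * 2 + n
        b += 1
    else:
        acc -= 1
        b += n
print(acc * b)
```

1085

n=6: %3==0, acc = 0*2+6 = 6; b=1
n=3: %3==0, acc = 6*2+3 = 15; b=2
n=9: %3==0, acc = 15*2+9 = 39; b=3
n=14: not %3==0, acc = 39-1 = 38; b=17
n=5: not %3==0, acc = 38-1 = 37; b=22
n=8: not %3==0, acc = 37-1 = 36; b=30
n=1: not %3==0, acc = 36-1 = 35; b=31
acc*b = 35*31 = 1085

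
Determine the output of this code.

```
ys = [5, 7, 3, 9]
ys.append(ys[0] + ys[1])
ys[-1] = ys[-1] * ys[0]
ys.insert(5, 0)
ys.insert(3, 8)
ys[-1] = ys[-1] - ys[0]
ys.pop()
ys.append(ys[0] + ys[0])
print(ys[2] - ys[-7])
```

-2

append ys[0]+ys[1] = 5+7 = 12 → [5, 7, 3, 9, 12]
ys[-1] = ys[-1]*ys[0] = 12*5 = 60 → [5, 7, 3, 9, 60]
insert 0 at 5 → [5, 7, 3, 9, 60, 0]
insert 8 at 3 → [5, 7, 3, 8, 9, 60, 0]
ys[-1] = ys[-1]-ys[0] = 0-5 = -5 → [5, 7, 3, 8, 9, 60, -5]
pop() removes -5 → [5, 7, 3, 8, 9, 60]
append ys[0]+ys[0] = 5+5 = 10 → [5, 7, 3, 8, 9, 60, 10]
ys[2]-ys[-7] = 3-5 = -2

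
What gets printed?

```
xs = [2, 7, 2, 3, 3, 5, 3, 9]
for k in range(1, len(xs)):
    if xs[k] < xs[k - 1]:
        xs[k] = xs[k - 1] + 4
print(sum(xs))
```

135

k=1: 7>=2, unchanged → [2, 7, 2, 3, 3, 5, 3, 9]
k=2: 2<7, xs[2] = 7+4 = 11 → [2, 7, 11, 3, 3, 5, 3, 9]
k=3: 3<11, xs[3] = 11+4 = 15 → [2, 7, 11, 15, 3, 5, 3, 9]
k=4: 3<15, xs[4] = 15+4 = 19 → [2, 7, 11, 15, 19, 5, 3, 9]
k=5: 5<19, xs[5] = 19+4 = 23 → [2, 7, 11, 15, 19, 23, 3, 9]
k=6: 3<23, xs[6] = 23+4 = 27 → [2, 7, 11, 15, 19, 23, 27, 9]
k=7: 9<27, xs[7] = 27+4 = 31 → [2, 7, 11, 15, 19, 23, 27, 31]
sum = 135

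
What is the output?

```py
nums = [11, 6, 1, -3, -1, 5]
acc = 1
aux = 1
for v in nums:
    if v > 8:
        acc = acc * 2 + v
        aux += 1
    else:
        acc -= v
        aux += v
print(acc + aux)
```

v=11: >8, acc = 1*2+11 = 13; aux=2
v=6: not >8, acc = 13-6 = 7; aux=8
v=1: not >8, acc = 7-1 = 6; aux=9
v=-3: not >8, acc = 6-(-3) = 9; aux=6
v=-1: not >8, acc = 9-(-1) = 10; aux=5
v=5: not >8, acc = 10-5 = 5; aux=10
acc+aux = 5+10 = 15

15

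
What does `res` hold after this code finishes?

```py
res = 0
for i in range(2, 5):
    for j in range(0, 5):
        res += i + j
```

75

i=2,j=0: res = 0+2 = 2
i=2,j=1: res = 2+3 = 5
i=2,j=2: res = 5+4 = 9
i=2,j=3: res = 9+5 = 14
i=2,j=4: res = 14+6 = 20
i=3,j=0: res = 20+3 = 23
i=3,j=1: res = 23+4 = 27
i=3,j=2: res = 27+5 = 32
i=3,j=3: res = 32+6 = 38
i=3,j=4: res = 38+7 = 45
i=4,j=0: res = 45+4 = 49
i=4,j=1: res = 49+5 = 54
i=4,j=2: res = 54+6 = 60
i=4,j=3: res = 60+7 = 67
i=4,j=4: res = 67+8 = 75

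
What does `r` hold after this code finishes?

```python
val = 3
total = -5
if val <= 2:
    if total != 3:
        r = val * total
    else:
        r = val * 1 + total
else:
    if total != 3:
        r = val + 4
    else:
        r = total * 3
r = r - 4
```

val=3, total=-5
val <= 2 is False; total != 3 is True
→ r = val + 4 = 7
r = 7-4 = 3

3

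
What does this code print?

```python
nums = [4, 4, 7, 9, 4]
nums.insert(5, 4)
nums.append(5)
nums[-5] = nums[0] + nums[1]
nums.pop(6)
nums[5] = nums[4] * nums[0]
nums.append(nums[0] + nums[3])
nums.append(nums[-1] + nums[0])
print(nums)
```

insert 4 at 5 → [4, 4, 7, 9, 4, 4]
append 5 → [4, 4, 7, 9, 4, 4, 5]
nums[-5] = nums[0]+nums[1] = 4+4 = 8 → [4, 4, 8, 9, 4, 4, 5]
pop(6) removes 5 → [4, 4, 8, 9, 4, 4]
nums[5] = nums[4]*nums[0] = 4*4 = 16 → [4, 4, 8, 9, 4, 16]
append nums[0]+nums[3] = 4+9 = 13 → [4, 4, 8, 9, 4, 16, 13]
append nums[-1]+nums[0] = 13+4 = 17 → [4, 4, 8, 9, 4, 16, 13, 17]

[4, 4, 8, 9, 4, 16, 13, 17]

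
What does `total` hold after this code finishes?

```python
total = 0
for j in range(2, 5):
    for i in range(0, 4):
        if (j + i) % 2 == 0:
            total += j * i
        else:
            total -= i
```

j=2,i=0: even sum, total = 0+0 = 0
j=2,i=1: odd sum, total = 0-1 = -1
j=2,i=2: even sum, total = (-1)+4 = 3
j=2,i=3: odd sum, total = 3-3 = 0
j=3,i=0: odd sum, total = 0-0 = 0
j=3,i=1: even sum, total = 0+3 = 3
j=3,i=2: odd sum, total = 3-2 = 1
j=3,i=3: even sum, total = 1+9 = 10
j=4,i=0: even sum, total = 10+0 = 10
j=4,i=1: odd sum, total = 10-1 = 9
j=4,i=2: even sum, total = 9+8 = 17
j=4,i=3: odd sum, total = 17-3 = 14

14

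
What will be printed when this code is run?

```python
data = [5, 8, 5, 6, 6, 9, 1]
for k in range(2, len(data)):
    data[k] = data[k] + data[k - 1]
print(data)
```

k=2: data[2] = 5+8 = 13 → [5, 8, 13, 6, 6, 9, 1]
k=3: data[3] = 6+13 = 19 → [5, 8, 13, 19, 6, 9, 1]
k=4: data[4] = 6+19 = 25 → [5, 8, 13, 19, 25, 9, 1]
k=5: data[5] = 9+25 = 34 → [5, 8, 13, 19, 25, 34, 1]
k=6: data[6] = 1+34 = 35 → [5, 8, 13, 19, 25, 34, 35]

[5, 8, 13, 19, 25, 34, 35]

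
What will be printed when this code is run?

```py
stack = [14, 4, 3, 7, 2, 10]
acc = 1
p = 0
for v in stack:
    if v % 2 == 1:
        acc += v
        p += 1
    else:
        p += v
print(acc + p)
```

v=14: not odd; p=14
v=4: not odd; p=18
v=3: odd, acc = 1+3 = 4; p=19
v=7: odd, acc = 4+7 = 11; p=20
v=2: not odd; p=22
v=10: not odd; p=32
acc+p = 11+32 = 43

43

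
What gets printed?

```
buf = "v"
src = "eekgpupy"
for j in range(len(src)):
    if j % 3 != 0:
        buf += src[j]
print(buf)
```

vekpuy

j=0: skip
j=1: add 'e' → 've'
j=2: add 'k' → 'vek'
j=3: skip
j=4: add 'p' → 'vekp'
j=5: add 'u' → 'vekpu'
j=6: skip
j=7: add 'y' → 'vekpuy'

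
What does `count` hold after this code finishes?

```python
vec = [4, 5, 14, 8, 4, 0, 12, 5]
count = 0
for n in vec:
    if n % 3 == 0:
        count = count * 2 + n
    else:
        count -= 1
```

n=4: not %3==0, count = 0-1 = -1
n=5: not %3==0, count = (-1)-1 = -2
n=14: not %3==0, count = (-2)-1 = -3
n=8: not %3==0, count = (-3)-1 = -4
n=4: not %3==0, count = (-4)-1 = -5
n=0: %3==0, count = (-5)*2+0 = -10
n=12: %3==0, count = (-10)*2+12 = -8
n=5: not %3==0, count = (-8)-1 = -9

-9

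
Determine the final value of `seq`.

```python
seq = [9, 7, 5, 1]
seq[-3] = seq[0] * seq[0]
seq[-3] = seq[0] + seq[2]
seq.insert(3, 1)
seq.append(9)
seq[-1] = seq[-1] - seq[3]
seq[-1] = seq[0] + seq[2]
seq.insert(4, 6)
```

seq[-3] = seq[0]*seq[0] = 9*9 = 81 → [9, 81, 5, 1]
seq[-3] = seq[0]+seq[2] = 9+5 = 14 → [9, 14, 5, 1]
insert 1 at 3 → [9, 14, 5, 1, 1]
append 9 → [9, 14, 5, 1, 1, 9]
seq[-1] = seq[-1]-seq[3] = 9-1 = 8 → [9, 14, 5, 1, 1, 8]
seq[-1] = seq[0]+seq[2] = 9+5 = 14 → [9, 14, 5, 1, 1, 14]
insert 6 at 4 → [9, 14, 5, 1, 6, 1, 14]

[9, 14, 5, 1, 6, 1, 14]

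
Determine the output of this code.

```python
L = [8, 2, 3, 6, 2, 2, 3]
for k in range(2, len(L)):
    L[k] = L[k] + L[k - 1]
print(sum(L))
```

72

k=2: L[2] = 3+2 = 5 → [8, 2, 5, 6, 2, 2, 3]
k=3: L[3] = 6+5 = 11 → [8, 2, 5, 11, 2, 2, 3]
k=4: L[4] = 2+11 = 13 → [8, 2, 5, 11, 13, 2, 3]
k=5: L[5] = 2+13 = 15 → [8, 2, 5, 11, 13, 15, 3]
k=6: L[6] = 3+15 = 18 → [8, 2, 5, 11, 13, 15, 18]
sum = 72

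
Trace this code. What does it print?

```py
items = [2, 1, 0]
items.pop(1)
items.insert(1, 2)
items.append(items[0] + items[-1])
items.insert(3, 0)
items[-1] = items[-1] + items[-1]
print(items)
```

[2, 2, 0, 0, 4]

pop(1) removes 1 → [2, 0]
insert 2 at 1 → [2, 2, 0]
append items[0]+items[-1] = 2+0 = 2 → [2, 2, 0, 2]
insert 0 at 3 → [2, 2, 0, 0, 2]
items[-1] = items[-1]+items[-1] = 2+2 = 4 → [2, 2, 0, 0, 4]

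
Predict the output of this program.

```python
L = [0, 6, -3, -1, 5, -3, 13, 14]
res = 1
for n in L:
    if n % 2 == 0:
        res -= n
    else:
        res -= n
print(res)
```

n=0: even, res = 1-0 = 1
n=6: even, res = 1-6 = -5
n=-3: not even, res = (-5)-(-3) = -2
n=-1: not even, res = (-2)-(-1) = -1
n=5: not even, res = (-1)-5 = -6
n=-3: not even, res = (-6)-(-3) = -3
n=13: not even, res = (-3)-13 = -16
n=14: even, res = (-16)-14 = -30

-30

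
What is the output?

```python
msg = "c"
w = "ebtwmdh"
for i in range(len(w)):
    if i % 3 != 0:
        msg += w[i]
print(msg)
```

cbtmd

i=0: skip
i=1: add 'b' → 'cb'
i=2: add 't' → 'cbt'
i=3: skip
i=4: add 'm' → 'cbtm'
i=5: add 'd' → 'cbtmd'
i=6: skip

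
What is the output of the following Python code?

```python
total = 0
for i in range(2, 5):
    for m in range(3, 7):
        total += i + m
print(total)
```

90

i=2,m=3: total = 0+5 = 5
i=2,m=4: total = 5+6 = 11
i=2,m=5: total = 11+7 = 18
i=2,m=6: total = 18+8 = 26
i=3,m=3: total = 26+6 = 32
i=3,m=4: total = 32+7 = 39
i=3,m=5: total = 39+8 = 47
i=3,m=6: total = 47+9 = 56
i=4,m=3: total = 56+7 = 63
i=4,m=4: total = 63+8 = 71
i=4,m=5: total = 71+9 = 80
i=4,m=6: total = 80+10 = 90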